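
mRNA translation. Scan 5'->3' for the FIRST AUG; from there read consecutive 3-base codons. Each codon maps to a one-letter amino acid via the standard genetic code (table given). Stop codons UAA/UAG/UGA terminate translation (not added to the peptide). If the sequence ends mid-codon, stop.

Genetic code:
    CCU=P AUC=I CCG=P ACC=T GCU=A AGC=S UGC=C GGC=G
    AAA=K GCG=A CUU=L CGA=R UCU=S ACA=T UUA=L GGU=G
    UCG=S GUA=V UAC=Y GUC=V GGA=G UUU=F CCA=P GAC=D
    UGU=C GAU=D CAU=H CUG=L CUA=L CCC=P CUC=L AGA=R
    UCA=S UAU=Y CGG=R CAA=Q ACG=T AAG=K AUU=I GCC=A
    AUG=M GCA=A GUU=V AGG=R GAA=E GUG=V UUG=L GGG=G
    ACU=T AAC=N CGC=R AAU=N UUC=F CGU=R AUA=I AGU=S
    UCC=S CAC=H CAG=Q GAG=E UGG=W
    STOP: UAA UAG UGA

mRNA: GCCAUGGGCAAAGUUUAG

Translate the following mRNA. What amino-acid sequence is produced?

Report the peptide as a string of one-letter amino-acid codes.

start AUG at pos 3
pos 3: AUG -> M; peptide=M
pos 6: GGC -> G; peptide=MG
pos 9: AAA -> K; peptide=MGK
pos 12: GUU -> V; peptide=MGKV
pos 15: UAG -> STOP

Answer: MGKV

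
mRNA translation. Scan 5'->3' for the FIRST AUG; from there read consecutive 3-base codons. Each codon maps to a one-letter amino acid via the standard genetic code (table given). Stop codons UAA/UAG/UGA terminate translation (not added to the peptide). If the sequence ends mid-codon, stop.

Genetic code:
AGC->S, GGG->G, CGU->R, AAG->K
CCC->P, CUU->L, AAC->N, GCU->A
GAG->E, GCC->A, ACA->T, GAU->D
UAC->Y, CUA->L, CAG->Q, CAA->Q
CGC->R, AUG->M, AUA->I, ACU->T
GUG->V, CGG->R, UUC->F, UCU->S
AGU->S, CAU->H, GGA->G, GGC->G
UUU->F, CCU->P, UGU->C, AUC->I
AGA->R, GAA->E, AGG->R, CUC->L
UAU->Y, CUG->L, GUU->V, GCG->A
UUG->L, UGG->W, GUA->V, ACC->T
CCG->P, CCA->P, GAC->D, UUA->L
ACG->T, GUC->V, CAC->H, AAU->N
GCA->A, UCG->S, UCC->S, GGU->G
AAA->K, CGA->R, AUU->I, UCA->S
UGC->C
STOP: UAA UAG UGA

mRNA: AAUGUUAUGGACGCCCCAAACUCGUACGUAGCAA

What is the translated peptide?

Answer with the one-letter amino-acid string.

start AUG at pos 1
pos 1: AUG -> M; peptide=M
pos 4: UUA -> L; peptide=ML
pos 7: UGG -> W; peptide=MLW
pos 10: ACG -> T; peptide=MLWT
pos 13: CCC -> P; peptide=MLWTP
pos 16: CAA -> Q; peptide=MLWTPQ
pos 19: ACU -> T; peptide=MLWTPQT
pos 22: CGU -> R; peptide=MLWTPQTR
pos 25: ACG -> T; peptide=MLWTPQTRT
pos 28: UAG -> STOP

Answer: MLWTPQTRT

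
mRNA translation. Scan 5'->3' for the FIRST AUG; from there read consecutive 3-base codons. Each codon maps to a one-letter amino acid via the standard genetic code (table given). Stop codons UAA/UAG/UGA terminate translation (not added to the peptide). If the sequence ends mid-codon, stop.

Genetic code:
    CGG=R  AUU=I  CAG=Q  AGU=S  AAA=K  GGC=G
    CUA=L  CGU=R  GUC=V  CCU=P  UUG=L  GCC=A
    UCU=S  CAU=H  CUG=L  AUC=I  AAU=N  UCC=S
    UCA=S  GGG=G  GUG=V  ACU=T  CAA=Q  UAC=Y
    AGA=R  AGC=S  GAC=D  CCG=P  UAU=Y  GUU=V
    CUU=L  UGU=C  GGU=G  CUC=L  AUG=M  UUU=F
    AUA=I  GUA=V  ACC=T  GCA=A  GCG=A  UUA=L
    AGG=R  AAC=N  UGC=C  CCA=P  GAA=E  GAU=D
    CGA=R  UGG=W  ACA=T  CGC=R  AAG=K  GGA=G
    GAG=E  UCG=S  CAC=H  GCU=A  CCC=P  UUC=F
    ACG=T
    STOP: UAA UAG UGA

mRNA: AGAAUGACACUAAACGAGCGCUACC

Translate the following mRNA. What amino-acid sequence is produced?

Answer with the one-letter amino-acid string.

Answer: MTLNERY

Derivation:
start AUG at pos 3
pos 3: AUG -> M; peptide=M
pos 6: ACA -> T; peptide=MT
pos 9: CUA -> L; peptide=MTL
pos 12: AAC -> N; peptide=MTLN
pos 15: GAG -> E; peptide=MTLNE
pos 18: CGC -> R; peptide=MTLNER
pos 21: UAC -> Y; peptide=MTLNERY
pos 24: only 1 nt remain (<3), stop (end of mRNA)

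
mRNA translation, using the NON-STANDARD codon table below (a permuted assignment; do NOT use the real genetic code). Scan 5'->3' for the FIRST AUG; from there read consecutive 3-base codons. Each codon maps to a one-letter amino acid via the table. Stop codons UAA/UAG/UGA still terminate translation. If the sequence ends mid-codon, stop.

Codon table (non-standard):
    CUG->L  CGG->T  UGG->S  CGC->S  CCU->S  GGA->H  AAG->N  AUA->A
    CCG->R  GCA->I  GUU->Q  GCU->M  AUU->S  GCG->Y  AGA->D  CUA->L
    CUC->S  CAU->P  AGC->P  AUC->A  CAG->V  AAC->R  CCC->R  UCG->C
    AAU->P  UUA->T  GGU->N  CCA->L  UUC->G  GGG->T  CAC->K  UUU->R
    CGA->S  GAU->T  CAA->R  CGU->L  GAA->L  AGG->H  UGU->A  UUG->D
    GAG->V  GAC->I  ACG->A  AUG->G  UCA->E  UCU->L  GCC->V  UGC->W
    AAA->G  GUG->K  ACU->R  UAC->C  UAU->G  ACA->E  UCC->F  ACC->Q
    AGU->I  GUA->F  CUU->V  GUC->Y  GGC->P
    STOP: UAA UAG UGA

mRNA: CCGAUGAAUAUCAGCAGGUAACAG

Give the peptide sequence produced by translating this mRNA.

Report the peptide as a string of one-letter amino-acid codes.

Answer: GPAPH

Derivation:
start AUG at pos 3
pos 3: AUG -> G; peptide=G
pos 6: AAU -> P; peptide=GP
pos 9: AUC -> A; peptide=GPA
pos 12: AGC -> P; peptide=GPAP
pos 15: AGG -> H; peptide=GPAPH
pos 18: UAA -> STOP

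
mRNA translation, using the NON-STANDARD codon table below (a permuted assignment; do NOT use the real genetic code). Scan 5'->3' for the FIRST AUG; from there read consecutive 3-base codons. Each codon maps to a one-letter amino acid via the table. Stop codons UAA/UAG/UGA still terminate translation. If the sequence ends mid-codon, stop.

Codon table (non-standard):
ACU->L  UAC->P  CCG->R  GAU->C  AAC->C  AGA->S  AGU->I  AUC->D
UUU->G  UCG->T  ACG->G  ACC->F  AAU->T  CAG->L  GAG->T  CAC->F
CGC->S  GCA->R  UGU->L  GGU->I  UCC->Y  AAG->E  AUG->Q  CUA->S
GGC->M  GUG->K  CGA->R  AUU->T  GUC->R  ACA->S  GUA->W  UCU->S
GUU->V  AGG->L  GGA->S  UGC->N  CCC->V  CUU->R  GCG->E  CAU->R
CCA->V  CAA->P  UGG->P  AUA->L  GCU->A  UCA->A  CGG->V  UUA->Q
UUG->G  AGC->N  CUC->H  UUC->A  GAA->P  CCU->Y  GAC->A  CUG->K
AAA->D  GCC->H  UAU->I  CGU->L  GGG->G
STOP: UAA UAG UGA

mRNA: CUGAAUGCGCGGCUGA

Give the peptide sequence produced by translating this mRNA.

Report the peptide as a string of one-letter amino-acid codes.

Answer: QSM

Derivation:
start AUG at pos 4
pos 4: AUG -> Q; peptide=Q
pos 7: CGC -> S; peptide=QS
pos 10: GGC -> M; peptide=QSM
pos 13: UGA -> STOP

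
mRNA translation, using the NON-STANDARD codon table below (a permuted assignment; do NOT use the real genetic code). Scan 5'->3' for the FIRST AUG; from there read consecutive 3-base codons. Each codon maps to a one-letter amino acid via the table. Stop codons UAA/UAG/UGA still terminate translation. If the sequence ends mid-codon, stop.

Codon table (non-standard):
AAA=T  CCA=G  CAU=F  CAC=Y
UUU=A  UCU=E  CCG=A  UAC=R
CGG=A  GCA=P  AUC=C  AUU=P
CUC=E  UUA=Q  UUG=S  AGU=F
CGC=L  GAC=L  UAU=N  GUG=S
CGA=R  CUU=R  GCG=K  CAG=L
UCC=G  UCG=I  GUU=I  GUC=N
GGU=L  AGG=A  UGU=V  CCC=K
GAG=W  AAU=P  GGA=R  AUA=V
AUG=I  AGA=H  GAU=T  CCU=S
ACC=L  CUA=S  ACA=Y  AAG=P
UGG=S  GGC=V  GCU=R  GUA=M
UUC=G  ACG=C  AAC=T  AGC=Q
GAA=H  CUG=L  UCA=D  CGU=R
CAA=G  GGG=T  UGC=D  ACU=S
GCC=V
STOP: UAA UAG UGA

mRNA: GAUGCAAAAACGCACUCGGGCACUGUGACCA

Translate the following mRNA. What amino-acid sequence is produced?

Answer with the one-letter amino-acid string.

Answer: IGTLSAPL

Derivation:
start AUG at pos 1
pos 1: AUG -> I; peptide=I
pos 4: CAA -> G; peptide=IG
pos 7: AAA -> T; peptide=IGT
pos 10: CGC -> L; peptide=IGTL
pos 13: ACU -> S; peptide=IGTLS
pos 16: CGG -> A; peptide=IGTLSA
pos 19: GCA -> P; peptide=IGTLSAP
pos 22: CUG -> L; peptide=IGTLSAPL
pos 25: UGA -> STOP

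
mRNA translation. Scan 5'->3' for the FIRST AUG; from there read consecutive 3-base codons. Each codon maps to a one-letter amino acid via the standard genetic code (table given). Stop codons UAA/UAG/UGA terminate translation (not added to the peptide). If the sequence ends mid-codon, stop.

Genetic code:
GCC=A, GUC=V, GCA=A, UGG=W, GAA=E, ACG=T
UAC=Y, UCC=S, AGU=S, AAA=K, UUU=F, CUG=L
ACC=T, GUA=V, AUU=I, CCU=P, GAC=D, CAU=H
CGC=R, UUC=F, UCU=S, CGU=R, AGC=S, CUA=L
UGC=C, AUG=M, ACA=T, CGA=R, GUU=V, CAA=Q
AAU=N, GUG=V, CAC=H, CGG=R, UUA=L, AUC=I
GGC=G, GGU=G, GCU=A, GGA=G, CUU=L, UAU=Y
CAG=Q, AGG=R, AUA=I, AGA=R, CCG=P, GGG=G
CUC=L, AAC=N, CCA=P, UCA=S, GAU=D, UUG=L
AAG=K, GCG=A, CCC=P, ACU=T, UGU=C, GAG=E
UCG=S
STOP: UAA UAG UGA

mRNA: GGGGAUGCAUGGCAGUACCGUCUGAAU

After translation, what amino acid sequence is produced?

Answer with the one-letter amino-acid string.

start AUG at pos 4
pos 4: AUG -> M; peptide=M
pos 7: CAU -> H; peptide=MH
pos 10: GGC -> G; peptide=MHG
pos 13: AGU -> S; peptide=MHGS
pos 16: ACC -> T; peptide=MHGST
pos 19: GUC -> V; peptide=MHGSTV
pos 22: UGA -> STOP

Answer: MHGSTV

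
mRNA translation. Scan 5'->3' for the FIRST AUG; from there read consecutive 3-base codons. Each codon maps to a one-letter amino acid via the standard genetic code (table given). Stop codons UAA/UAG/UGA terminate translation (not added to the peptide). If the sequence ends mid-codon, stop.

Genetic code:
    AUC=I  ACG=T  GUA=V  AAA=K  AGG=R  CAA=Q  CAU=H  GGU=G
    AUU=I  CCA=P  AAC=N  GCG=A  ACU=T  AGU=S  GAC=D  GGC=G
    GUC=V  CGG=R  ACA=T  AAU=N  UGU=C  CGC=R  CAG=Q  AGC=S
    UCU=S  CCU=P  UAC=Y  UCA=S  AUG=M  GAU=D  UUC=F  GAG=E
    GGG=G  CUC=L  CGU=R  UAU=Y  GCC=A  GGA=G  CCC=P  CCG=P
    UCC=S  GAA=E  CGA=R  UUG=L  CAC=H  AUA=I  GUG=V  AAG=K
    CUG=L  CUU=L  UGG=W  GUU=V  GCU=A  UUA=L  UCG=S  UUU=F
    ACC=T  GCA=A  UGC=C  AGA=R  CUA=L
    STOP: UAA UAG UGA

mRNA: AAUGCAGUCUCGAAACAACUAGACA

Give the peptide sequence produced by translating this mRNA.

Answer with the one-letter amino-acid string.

Answer: MQSRNN

Derivation:
start AUG at pos 1
pos 1: AUG -> M; peptide=M
pos 4: CAG -> Q; peptide=MQ
pos 7: UCU -> S; peptide=MQS
pos 10: CGA -> R; peptide=MQSR
pos 13: AAC -> N; peptide=MQSRN
pos 16: AAC -> N; peptide=MQSRNN
pos 19: UAG -> STOP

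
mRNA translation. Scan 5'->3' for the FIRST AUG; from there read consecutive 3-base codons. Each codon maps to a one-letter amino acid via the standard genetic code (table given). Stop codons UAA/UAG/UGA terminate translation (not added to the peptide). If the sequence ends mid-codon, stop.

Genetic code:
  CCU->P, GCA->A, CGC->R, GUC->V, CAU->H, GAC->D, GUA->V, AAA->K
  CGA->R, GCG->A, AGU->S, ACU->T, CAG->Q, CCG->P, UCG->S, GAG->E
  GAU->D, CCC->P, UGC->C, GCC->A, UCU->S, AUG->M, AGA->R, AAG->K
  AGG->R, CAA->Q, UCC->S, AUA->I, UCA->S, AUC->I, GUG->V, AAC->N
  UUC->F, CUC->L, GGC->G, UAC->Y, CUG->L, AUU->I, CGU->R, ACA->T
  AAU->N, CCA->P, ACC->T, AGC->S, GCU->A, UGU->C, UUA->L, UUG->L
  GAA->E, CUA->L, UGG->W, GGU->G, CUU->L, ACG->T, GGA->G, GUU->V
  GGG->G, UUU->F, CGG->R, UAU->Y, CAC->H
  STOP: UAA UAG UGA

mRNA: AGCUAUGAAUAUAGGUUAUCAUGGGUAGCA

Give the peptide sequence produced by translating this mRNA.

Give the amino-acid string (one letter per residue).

Answer: MNIGYHG

Derivation:
start AUG at pos 4
pos 4: AUG -> M; peptide=M
pos 7: AAU -> N; peptide=MN
pos 10: AUA -> I; peptide=MNI
pos 13: GGU -> G; peptide=MNIG
pos 16: UAU -> Y; peptide=MNIGY
pos 19: CAU -> H; peptide=MNIGYH
pos 22: GGG -> G; peptide=MNIGYHG
pos 25: UAG -> STOP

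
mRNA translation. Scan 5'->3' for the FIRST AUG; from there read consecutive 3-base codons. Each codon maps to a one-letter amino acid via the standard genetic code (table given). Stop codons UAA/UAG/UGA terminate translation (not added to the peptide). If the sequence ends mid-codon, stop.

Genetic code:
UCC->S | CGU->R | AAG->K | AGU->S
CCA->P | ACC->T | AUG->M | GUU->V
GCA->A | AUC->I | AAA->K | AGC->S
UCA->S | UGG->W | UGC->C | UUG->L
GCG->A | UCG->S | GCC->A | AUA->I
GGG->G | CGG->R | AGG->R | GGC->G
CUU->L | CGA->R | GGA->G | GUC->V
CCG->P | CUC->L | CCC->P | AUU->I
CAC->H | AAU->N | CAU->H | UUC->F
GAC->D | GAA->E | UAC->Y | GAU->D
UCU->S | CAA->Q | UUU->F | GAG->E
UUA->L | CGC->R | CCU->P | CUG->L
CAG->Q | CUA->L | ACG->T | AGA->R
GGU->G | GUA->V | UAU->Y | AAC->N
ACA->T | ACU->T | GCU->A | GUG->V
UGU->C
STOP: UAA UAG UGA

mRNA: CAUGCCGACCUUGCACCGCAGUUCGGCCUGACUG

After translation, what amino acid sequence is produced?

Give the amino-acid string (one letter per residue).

Answer: MPTLHRSSA

Derivation:
start AUG at pos 1
pos 1: AUG -> M; peptide=M
pos 4: CCG -> P; peptide=MP
pos 7: ACC -> T; peptide=MPT
pos 10: UUG -> L; peptide=MPTL
pos 13: CAC -> H; peptide=MPTLH
pos 16: CGC -> R; peptide=MPTLHR
pos 19: AGU -> S; peptide=MPTLHRS
pos 22: UCG -> S; peptide=MPTLHRSS
pos 25: GCC -> A; peptide=MPTLHRSSA
pos 28: UGA -> STOP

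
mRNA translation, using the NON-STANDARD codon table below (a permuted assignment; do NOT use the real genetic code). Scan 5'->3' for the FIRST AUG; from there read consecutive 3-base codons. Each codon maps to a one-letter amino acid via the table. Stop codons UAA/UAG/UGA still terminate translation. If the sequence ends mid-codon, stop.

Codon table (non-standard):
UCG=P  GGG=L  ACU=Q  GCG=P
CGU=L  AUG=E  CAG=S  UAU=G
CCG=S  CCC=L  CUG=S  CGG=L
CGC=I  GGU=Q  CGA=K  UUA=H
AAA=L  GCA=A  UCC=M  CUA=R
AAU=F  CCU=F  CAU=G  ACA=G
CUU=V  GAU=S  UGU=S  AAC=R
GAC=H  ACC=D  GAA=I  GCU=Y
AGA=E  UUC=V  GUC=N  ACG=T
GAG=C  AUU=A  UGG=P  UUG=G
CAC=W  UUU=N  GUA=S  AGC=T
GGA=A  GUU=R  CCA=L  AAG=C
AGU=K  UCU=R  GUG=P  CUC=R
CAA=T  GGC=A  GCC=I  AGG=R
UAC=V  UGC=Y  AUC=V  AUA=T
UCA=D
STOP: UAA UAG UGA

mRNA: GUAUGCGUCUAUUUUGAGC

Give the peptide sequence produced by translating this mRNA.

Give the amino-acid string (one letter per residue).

Answer: ELRN

Derivation:
start AUG at pos 2
pos 2: AUG -> E; peptide=E
pos 5: CGU -> L; peptide=EL
pos 8: CUA -> R; peptide=ELR
pos 11: UUU -> N; peptide=ELRN
pos 14: UGA -> STOP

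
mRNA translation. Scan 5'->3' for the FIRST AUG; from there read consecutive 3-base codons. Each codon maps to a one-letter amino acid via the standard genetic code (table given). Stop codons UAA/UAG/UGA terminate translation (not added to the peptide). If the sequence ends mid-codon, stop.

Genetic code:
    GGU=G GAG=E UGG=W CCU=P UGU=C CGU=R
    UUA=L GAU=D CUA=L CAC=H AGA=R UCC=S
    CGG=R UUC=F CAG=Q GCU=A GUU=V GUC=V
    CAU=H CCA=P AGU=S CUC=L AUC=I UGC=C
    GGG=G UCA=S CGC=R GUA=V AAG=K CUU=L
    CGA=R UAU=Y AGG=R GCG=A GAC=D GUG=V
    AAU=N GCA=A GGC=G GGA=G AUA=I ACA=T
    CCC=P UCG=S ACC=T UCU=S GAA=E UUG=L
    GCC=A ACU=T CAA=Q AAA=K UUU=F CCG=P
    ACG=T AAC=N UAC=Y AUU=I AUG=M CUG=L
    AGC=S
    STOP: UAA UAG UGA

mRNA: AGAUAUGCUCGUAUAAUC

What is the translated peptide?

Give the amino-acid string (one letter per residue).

start AUG at pos 4
pos 4: AUG -> M; peptide=M
pos 7: CUC -> L; peptide=ML
pos 10: GUA -> V; peptide=MLV
pos 13: UAA -> STOP

Answer: MLV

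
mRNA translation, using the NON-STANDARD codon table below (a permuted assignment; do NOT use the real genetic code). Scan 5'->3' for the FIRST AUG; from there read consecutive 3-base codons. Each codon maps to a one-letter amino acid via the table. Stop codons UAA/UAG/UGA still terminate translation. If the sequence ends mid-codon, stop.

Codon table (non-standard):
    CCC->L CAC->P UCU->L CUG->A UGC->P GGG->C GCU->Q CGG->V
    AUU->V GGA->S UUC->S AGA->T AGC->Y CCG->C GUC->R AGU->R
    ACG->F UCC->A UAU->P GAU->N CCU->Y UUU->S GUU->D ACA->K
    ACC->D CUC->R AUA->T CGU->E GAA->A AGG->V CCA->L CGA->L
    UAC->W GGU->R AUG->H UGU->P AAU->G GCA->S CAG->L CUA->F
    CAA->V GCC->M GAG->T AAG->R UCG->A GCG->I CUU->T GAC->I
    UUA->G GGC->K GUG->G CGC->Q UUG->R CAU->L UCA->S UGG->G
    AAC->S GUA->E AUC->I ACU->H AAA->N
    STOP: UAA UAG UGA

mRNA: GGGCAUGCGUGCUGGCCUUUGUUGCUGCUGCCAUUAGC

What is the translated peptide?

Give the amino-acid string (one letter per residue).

Answer: HEQKTPPPPL

Derivation:
start AUG at pos 4
pos 4: AUG -> H; peptide=H
pos 7: CGU -> E; peptide=HE
pos 10: GCU -> Q; peptide=HEQ
pos 13: GGC -> K; peptide=HEQK
pos 16: CUU -> T; peptide=HEQKT
pos 19: UGU -> P; peptide=HEQKTP
pos 22: UGC -> P; peptide=HEQKTPP
pos 25: UGC -> P; peptide=HEQKTPPP
pos 28: UGC -> P; peptide=HEQKTPPPP
pos 31: CAU -> L; peptide=HEQKTPPPPL
pos 34: UAG -> STOP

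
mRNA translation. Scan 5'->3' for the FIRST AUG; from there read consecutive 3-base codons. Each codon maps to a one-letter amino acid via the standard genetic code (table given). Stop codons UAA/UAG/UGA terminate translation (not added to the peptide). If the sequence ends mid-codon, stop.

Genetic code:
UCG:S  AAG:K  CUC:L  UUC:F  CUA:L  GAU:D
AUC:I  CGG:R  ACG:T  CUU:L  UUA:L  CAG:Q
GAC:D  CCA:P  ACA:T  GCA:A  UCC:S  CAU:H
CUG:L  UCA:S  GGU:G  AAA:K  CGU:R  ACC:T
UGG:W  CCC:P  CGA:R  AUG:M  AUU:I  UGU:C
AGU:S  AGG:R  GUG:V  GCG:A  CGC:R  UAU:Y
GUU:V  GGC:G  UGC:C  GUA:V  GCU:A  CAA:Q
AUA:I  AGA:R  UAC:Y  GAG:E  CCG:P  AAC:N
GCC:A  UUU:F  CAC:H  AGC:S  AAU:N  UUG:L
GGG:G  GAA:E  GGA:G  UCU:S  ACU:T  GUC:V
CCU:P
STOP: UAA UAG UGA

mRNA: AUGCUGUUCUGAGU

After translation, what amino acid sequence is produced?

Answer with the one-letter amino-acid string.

start AUG at pos 0
pos 0: AUG -> M; peptide=M
pos 3: CUG -> L; peptide=ML
pos 6: UUC -> F; peptide=MLF
pos 9: UGA -> STOP

Answer: MLF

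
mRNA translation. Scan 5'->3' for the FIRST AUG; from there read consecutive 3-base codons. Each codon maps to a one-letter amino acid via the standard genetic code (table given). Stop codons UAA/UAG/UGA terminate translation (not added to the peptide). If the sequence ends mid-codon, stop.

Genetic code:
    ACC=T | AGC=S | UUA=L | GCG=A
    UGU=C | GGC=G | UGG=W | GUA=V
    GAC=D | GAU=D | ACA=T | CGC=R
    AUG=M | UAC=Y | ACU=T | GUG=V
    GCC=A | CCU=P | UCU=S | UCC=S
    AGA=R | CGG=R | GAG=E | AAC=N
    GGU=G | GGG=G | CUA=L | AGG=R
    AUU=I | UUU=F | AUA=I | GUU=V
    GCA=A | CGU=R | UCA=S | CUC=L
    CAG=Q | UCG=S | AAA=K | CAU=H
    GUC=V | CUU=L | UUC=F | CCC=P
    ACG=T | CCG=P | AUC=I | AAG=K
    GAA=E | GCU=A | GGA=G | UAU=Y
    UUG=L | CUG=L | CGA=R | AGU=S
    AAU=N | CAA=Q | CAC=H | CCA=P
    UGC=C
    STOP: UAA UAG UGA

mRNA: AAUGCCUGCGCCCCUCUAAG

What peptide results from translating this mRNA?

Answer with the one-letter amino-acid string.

Answer: MPAPL

Derivation:
start AUG at pos 1
pos 1: AUG -> M; peptide=M
pos 4: CCU -> P; peptide=MP
pos 7: GCG -> A; peptide=MPA
pos 10: CCC -> P; peptide=MPAP
pos 13: CUC -> L; peptide=MPAPL
pos 16: UAA -> STOP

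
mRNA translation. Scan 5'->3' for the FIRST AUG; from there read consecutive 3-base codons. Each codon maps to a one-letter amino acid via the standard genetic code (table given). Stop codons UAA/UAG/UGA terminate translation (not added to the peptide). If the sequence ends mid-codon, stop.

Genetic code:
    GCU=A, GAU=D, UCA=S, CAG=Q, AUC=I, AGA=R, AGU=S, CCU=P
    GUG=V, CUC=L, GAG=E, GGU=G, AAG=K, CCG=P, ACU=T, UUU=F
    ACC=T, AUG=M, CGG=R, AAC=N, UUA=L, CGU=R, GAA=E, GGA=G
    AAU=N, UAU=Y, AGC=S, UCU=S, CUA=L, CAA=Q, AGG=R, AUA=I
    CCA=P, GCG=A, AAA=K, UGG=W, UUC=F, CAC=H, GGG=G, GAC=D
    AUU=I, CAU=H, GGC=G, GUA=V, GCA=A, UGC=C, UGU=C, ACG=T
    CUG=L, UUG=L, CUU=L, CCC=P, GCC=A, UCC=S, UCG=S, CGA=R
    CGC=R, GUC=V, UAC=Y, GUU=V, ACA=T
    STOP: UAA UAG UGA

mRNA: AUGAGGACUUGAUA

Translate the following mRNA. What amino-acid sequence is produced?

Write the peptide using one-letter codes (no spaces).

Answer: MRT

Derivation:
start AUG at pos 0
pos 0: AUG -> M; peptide=M
pos 3: AGG -> R; peptide=MR
pos 6: ACU -> T; peptide=MRT
pos 9: UGA -> STOP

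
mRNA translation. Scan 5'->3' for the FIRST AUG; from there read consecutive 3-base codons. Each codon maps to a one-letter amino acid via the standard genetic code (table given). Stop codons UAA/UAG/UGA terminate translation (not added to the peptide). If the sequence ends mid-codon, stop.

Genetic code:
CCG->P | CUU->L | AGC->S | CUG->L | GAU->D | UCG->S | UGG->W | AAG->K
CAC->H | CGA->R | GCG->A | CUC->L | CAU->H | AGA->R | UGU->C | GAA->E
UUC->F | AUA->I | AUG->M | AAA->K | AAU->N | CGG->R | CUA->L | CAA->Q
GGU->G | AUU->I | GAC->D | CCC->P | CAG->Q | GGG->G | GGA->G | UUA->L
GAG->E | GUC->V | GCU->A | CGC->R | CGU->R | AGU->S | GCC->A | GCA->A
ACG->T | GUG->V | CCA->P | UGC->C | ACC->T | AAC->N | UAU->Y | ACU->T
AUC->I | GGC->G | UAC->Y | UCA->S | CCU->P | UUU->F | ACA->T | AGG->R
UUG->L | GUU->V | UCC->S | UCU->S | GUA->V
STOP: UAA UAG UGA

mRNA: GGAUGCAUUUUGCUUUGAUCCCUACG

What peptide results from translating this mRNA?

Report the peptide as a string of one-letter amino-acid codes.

start AUG at pos 2
pos 2: AUG -> M; peptide=M
pos 5: CAU -> H; peptide=MH
pos 8: UUU -> F; peptide=MHF
pos 11: GCU -> A; peptide=MHFA
pos 14: UUG -> L; peptide=MHFAL
pos 17: AUC -> I; peptide=MHFALI
pos 20: CCU -> P; peptide=MHFALIP
pos 23: ACG -> T; peptide=MHFALIPT
pos 26: only 0 nt remain (<3), stop (end of mRNA)

Answer: MHFALIPT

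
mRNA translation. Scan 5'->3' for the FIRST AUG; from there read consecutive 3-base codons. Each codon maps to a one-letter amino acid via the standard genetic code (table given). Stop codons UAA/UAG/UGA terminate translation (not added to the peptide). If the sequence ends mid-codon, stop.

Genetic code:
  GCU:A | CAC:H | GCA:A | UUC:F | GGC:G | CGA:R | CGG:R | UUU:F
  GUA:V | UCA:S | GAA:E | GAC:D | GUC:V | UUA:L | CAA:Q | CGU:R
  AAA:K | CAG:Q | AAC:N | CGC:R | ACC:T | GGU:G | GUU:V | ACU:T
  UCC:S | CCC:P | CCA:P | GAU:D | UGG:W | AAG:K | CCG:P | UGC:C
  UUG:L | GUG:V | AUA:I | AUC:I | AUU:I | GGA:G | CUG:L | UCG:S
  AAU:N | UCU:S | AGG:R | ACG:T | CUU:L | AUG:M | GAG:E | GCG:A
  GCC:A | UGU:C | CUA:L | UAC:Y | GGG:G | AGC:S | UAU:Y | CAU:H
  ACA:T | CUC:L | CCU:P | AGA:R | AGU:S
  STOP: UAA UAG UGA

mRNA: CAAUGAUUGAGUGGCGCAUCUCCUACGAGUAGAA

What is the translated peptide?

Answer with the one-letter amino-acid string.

Answer: MIEWRISYE

Derivation:
start AUG at pos 2
pos 2: AUG -> M; peptide=M
pos 5: AUU -> I; peptide=MI
pos 8: GAG -> E; peptide=MIE
pos 11: UGG -> W; peptide=MIEW
pos 14: CGC -> R; peptide=MIEWR
pos 17: AUC -> I; peptide=MIEWRI
pos 20: UCC -> S; peptide=MIEWRIS
pos 23: UAC -> Y; peptide=MIEWRISY
pos 26: GAG -> E; peptide=MIEWRISYE
pos 29: UAG -> STOP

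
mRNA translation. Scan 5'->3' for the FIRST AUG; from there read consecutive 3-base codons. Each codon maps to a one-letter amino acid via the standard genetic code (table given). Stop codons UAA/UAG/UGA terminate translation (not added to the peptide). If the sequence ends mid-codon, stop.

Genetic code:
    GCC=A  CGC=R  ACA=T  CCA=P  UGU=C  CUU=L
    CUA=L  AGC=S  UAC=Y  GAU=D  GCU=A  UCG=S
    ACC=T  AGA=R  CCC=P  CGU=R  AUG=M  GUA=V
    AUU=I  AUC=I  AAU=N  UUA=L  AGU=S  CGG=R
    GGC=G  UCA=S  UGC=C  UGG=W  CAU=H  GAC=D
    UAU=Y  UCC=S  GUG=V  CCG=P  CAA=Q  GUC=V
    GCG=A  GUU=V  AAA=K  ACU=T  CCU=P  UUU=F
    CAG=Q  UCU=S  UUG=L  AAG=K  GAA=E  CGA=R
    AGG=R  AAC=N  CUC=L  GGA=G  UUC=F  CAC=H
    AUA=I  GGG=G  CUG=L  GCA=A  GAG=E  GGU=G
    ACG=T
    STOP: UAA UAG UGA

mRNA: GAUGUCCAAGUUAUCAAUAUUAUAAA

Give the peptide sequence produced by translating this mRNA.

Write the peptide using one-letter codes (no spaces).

start AUG at pos 1
pos 1: AUG -> M; peptide=M
pos 4: UCC -> S; peptide=MS
pos 7: AAG -> K; peptide=MSK
pos 10: UUA -> L; peptide=MSKL
pos 13: UCA -> S; peptide=MSKLS
pos 16: AUA -> I; peptide=MSKLSI
pos 19: UUA -> L; peptide=MSKLSIL
pos 22: UAA -> STOP

Answer: MSKLSIL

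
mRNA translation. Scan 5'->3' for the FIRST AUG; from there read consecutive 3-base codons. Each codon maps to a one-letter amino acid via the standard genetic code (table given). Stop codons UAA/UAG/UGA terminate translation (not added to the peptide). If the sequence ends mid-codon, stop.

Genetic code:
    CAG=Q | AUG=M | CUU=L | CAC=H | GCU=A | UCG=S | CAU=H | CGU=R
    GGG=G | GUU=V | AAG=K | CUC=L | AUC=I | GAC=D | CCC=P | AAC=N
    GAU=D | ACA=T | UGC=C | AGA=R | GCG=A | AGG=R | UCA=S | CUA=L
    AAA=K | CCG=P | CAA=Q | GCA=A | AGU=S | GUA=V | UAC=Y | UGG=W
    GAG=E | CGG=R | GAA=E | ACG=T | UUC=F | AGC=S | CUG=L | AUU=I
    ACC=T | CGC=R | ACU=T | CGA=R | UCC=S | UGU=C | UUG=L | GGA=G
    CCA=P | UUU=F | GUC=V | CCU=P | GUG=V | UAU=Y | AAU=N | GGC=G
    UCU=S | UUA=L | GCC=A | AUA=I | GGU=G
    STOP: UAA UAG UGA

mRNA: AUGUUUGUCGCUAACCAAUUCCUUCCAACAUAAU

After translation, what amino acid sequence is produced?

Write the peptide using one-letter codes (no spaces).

start AUG at pos 0
pos 0: AUG -> M; peptide=M
pos 3: UUU -> F; peptide=MF
pos 6: GUC -> V; peptide=MFV
pos 9: GCU -> A; peptide=MFVA
pos 12: AAC -> N; peptide=MFVAN
pos 15: CAA -> Q; peptide=MFVANQ
pos 18: UUC -> F; peptide=MFVANQF
pos 21: CUU -> L; peptide=MFVANQFL
pos 24: CCA -> P; peptide=MFVANQFLP
pos 27: ACA -> T; peptide=MFVANQFLPT
pos 30: UAA -> STOP

Answer: MFVANQFLPT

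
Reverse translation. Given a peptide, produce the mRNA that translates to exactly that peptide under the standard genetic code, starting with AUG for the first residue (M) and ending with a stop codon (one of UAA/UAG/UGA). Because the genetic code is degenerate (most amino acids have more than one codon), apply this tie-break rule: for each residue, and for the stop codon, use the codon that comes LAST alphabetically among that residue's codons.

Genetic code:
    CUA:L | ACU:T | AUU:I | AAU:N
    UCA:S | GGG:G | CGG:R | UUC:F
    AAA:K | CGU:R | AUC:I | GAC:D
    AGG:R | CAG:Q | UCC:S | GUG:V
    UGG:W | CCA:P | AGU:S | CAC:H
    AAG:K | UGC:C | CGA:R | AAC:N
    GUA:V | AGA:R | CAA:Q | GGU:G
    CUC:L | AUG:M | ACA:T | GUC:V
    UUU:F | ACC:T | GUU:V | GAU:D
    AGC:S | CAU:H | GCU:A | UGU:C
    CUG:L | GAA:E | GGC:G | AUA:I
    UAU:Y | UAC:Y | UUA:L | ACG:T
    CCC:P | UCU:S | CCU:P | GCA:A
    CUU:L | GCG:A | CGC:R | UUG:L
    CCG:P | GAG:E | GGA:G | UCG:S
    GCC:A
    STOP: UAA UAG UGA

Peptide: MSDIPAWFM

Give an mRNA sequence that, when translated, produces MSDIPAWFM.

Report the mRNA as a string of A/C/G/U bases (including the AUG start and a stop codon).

residue 1: M -> AUG (start codon)
residue 2: S codons sorted = AGC,AGU,UCA,UCC,UCG,UCU -> pick last = UCU
residue 3: D codons sorted = GAC,GAU -> pick last = GAU
residue 4: I codons sorted = AUA,AUC,AUU -> pick last = AUU
residue 5: P codons sorted = CCA,CCC,CCG,CCU -> pick last = CCU
residue 6: A codons sorted = GCA,GCC,GCG,GCU -> pick last = GCU
residue 7: W -> UGG (only codon)
residue 8: F codons sorted = UUC,UUU -> pick last = UUU
residue 9: M -> AUG (only codon)
terminator: stop codons sorted = UAA,UAG,UGA -> pick last = UGA

Answer: mRNA: AUGUCUGAUAUUCCUGCUUGGUUUAUGUGA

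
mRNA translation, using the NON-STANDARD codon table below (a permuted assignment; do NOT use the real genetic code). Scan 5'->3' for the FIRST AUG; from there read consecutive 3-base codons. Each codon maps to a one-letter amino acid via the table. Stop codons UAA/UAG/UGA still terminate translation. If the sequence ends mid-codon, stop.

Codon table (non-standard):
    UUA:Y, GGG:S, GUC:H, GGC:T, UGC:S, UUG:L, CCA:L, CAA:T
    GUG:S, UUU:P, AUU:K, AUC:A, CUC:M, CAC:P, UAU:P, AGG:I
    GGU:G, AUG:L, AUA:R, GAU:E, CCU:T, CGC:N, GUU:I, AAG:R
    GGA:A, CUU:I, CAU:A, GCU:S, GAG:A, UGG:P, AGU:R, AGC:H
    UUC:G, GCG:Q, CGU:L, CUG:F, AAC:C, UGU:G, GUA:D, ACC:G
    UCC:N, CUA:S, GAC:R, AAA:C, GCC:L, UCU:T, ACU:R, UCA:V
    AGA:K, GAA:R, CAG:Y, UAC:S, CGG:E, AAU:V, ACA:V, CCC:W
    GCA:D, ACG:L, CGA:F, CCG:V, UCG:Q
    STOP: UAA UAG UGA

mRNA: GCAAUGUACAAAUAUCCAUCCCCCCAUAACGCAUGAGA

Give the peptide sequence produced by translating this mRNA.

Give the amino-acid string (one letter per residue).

Answer: LSCPLNWACD

Derivation:
start AUG at pos 3
pos 3: AUG -> L; peptide=L
pos 6: UAC -> S; peptide=LS
pos 9: AAA -> C; peptide=LSC
pos 12: UAU -> P; peptide=LSCP
pos 15: CCA -> L; peptide=LSCPL
pos 18: UCC -> N; peptide=LSCPLN
pos 21: CCC -> W; peptide=LSCPLNW
pos 24: CAU -> A; peptide=LSCPLNWA
pos 27: AAC -> C; peptide=LSCPLNWAC
pos 30: GCA -> D; peptide=LSCPLNWACD
pos 33: UGA -> STOP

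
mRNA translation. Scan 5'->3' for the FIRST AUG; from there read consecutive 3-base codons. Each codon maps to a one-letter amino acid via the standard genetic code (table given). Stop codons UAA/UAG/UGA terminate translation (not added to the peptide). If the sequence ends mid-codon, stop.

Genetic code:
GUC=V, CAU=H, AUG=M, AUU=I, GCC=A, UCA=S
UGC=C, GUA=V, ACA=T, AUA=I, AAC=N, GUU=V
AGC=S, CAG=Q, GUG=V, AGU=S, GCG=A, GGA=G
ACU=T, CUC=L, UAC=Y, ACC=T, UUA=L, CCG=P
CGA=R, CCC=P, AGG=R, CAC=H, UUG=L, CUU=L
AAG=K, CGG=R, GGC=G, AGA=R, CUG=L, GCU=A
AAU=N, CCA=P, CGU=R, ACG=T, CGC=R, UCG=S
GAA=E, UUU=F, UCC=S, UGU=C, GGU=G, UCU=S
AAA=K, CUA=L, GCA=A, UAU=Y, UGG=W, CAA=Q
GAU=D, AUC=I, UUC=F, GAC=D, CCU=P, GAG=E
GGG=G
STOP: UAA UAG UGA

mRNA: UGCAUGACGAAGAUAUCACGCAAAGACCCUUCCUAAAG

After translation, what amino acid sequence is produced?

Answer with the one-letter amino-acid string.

Answer: MTKISRKDPS

Derivation:
start AUG at pos 3
pos 3: AUG -> M; peptide=M
pos 6: ACG -> T; peptide=MT
pos 9: AAG -> K; peptide=MTK
pos 12: AUA -> I; peptide=MTKI
pos 15: UCA -> S; peptide=MTKIS
pos 18: CGC -> R; peptide=MTKISR
pos 21: AAA -> K; peptide=MTKISRK
pos 24: GAC -> D; peptide=MTKISRKD
pos 27: CCU -> P; peptide=MTKISRKDP
pos 30: UCC -> S; peptide=MTKISRKDPS
pos 33: UAA -> STOP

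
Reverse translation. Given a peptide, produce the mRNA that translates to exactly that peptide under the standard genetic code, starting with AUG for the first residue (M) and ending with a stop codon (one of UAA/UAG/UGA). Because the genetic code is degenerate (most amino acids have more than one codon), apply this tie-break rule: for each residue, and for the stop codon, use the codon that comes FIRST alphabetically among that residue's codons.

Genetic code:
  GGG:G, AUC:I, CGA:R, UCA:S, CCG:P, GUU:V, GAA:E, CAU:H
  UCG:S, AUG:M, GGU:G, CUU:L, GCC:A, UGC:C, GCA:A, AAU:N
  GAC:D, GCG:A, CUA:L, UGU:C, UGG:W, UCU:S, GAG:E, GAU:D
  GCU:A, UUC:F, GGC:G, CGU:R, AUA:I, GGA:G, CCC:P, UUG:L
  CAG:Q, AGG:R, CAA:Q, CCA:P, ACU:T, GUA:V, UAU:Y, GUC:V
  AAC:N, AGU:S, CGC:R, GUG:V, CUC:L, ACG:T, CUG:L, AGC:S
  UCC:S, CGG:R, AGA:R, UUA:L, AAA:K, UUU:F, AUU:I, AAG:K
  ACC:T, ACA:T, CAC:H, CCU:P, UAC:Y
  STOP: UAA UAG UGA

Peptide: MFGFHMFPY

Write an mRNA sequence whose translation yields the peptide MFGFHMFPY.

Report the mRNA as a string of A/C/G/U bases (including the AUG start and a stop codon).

Answer: mRNA: AUGUUCGGAUUCCACAUGUUCCCAUACUAA

Derivation:
residue 1: M -> AUG (start codon)
residue 2: F codons sorted = UUC,UUU -> pick first = UUC
residue 3: G codons sorted = GGA,GGC,GGG,GGU -> pick first = GGA
residue 4: F codons sorted = UUC,UUU -> pick first = UUC
residue 5: H codons sorted = CAC,CAU -> pick first = CAC
residue 6: M -> AUG (only codon)
residue 7: F codons sorted = UUC,UUU -> pick first = UUC
residue 8: P codons sorted = CCA,CCC,CCG,CCU -> pick first = CCA
residue 9: Y codons sorted = UAC,UAU -> pick first = UAC
terminator: stop codons sorted = UAA,UAG,UGA -> pick first = UAA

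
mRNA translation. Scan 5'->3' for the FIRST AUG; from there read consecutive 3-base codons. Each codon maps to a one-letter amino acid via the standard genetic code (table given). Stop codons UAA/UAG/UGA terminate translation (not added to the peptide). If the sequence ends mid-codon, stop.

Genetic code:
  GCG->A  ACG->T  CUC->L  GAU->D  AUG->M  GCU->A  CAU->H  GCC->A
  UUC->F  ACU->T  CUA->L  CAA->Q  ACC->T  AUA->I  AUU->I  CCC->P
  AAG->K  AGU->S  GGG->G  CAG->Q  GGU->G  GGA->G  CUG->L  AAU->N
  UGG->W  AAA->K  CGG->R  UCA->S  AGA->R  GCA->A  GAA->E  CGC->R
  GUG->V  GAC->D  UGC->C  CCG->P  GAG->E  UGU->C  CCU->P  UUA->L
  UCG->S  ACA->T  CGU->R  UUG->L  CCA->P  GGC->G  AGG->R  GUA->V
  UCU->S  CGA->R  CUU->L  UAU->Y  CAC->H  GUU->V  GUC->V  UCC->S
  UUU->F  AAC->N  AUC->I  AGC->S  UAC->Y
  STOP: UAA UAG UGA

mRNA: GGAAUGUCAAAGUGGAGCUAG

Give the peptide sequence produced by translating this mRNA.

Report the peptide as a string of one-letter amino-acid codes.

start AUG at pos 3
pos 3: AUG -> M; peptide=M
pos 6: UCA -> S; peptide=MS
pos 9: AAG -> K; peptide=MSK
pos 12: UGG -> W; peptide=MSKW
pos 15: AGC -> S; peptide=MSKWS
pos 18: UAG -> STOP

Answer: MSKWS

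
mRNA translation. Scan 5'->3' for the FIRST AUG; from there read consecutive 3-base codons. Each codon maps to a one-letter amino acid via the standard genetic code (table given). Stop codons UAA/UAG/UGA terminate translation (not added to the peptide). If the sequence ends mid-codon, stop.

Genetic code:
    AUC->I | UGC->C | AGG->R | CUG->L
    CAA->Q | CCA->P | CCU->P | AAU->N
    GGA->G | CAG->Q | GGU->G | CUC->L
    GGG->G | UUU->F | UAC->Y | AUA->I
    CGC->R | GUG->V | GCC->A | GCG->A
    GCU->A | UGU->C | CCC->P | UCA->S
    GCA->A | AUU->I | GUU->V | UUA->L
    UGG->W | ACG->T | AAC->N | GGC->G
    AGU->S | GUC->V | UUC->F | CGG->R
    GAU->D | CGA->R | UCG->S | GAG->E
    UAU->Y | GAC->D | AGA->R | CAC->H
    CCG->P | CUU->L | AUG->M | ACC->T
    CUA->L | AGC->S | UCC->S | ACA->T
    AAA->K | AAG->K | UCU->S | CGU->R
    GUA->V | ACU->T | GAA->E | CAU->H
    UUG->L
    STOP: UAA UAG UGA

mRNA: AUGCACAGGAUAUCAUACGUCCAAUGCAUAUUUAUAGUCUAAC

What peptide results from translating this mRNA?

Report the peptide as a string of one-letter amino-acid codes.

Answer: MHRISYVQCIFIV

Derivation:
start AUG at pos 0
pos 0: AUG -> M; peptide=M
pos 3: CAC -> H; peptide=MH
pos 6: AGG -> R; peptide=MHR
pos 9: AUA -> I; peptide=MHRI
pos 12: UCA -> S; peptide=MHRIS
pos 15: UAC -> Y; peptide=MHRISY
pos 18: GUC -> V; peptide=MHRISYV
pos 21: CAA -> Q; peptide=MHRISYVQ
pos 24: UGC -> C; peptide=MHRISYVQC
pos 27: AUA -> I; peptide=MHRISYVQCI
pos 30: UUU -> F; peptide=MHRISYVQCIF
pos 33: AUA -> I; peptide=MHRISYVQCIFI
pos 36: GUC -> V; peptide=MHRISYVQCIFIV
pos 39: UAA -> STOP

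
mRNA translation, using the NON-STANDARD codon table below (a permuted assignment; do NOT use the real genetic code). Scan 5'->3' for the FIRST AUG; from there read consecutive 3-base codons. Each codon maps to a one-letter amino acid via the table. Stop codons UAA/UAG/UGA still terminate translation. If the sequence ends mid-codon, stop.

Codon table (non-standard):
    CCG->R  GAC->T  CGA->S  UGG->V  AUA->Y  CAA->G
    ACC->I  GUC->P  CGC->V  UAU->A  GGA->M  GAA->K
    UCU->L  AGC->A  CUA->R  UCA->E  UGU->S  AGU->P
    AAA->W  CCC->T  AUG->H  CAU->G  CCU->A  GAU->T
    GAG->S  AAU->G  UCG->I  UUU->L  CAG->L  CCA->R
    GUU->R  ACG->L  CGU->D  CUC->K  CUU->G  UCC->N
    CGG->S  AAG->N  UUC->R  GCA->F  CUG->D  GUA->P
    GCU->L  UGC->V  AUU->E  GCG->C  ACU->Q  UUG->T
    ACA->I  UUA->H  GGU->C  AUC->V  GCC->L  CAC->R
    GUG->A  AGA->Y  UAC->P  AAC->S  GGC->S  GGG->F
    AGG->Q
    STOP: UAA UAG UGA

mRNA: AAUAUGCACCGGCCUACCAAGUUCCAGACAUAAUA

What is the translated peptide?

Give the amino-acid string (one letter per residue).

start AUG at pos 3
pos 3: AUG -> H; peptide=H
pos 6: CAC -> R; peptide=HR
pos 9: CGG -> S; peptide=HRS
pos 12: CCU -> A; peptide=HRSA
pos 15: ACC -> I; peptide=HRSAI
pos 18: AAG -> N; peptide=HRSAIN
pos 21: UUC -> R; peptide=HRSAINR
pos 24: CAG -> L; peptide=HRSAINRL
pos 27: ACA -> I; peptide=HRSAINRLI
pos 30: UAA -> STOP

Answer: HRSAINRLI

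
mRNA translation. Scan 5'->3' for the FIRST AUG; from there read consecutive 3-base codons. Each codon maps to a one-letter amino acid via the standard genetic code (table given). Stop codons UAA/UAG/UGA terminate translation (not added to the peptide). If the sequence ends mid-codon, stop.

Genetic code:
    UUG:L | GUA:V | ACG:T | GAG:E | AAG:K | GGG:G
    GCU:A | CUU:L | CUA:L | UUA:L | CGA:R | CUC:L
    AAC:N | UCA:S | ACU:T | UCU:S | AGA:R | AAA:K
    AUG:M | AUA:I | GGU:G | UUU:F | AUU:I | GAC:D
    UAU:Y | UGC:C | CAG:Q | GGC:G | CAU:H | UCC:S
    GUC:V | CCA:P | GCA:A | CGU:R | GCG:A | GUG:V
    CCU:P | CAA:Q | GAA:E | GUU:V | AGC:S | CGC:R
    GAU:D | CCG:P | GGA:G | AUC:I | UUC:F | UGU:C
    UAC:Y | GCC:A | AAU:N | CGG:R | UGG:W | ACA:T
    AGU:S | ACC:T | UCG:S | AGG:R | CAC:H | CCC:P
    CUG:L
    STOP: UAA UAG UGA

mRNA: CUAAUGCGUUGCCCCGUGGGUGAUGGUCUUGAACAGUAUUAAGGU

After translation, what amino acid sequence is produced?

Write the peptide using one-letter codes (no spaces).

Answer: MRCPVGDGLEQY

Derivation:
start AUG at pos 3
pos 3: AUG -> M; peptide=M
pos 6: CGU -> R; peptide=MR
pos 9: UGC -> C; peptide=MRC
pos 12: CCC -> P; peptide=MRCP
pos 15: GUG -> V; peptide=MRCPV
pos 18: GGU -> G; peptide=MRCPVG
pos 21: GAU -> D; peptide=MRCPVGD
pos 24: GGU -> G; peptide=MRCPVGDG
pos 27: CUU -> L; peptide=MRCPVGDGL
pos 30: GAA -> E; peptide=MRCPVGDGLE
pos 33: CAG -> Q; peptide=MRCPVGDGLEQ
pos 36: UAU -> Y; peptide=MRCPVGDGLEQY
pos 39: UAA -> STOP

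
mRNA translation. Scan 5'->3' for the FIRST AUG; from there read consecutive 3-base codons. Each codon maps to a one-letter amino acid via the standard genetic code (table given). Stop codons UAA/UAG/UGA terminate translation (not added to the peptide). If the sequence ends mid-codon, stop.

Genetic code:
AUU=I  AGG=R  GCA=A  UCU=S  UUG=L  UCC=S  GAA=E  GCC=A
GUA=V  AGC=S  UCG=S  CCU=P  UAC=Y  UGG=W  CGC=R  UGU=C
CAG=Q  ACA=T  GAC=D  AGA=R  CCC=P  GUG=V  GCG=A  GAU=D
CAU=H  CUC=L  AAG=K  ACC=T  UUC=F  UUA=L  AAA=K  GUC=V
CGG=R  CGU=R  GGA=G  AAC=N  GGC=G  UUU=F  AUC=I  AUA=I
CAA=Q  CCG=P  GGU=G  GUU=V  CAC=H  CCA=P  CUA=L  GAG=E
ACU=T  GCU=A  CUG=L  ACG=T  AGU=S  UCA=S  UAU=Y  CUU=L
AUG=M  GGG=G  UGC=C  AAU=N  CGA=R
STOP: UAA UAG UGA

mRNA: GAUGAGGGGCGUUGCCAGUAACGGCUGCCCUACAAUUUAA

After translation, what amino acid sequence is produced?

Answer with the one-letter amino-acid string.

Answer: MRGVASNGCPTI

Derivation:
start AUG at pos 1
pos 1: AUG -> M; peptide=M
pos 4: AGG -> R; peptide=MR
pos 7: GGC -> G; peptide=MRG
pos 10: GUU -> V; peptide=MRGV
pos 13: GCC -> A; peptide=MRGVA
pos 16: AGU -> S; peptide=MRGVAS
pos 19: AAC -> N; peptide=MRGVASN
pos 22: GGC -> G; peptide=MRGVASNG
pos 25: UGC -> C; peptide=MRGVASNGC
pos 28: CCU -> P; peptide=MRGVASNGCP
pos 31: ACA -> T; peptide=MRGVASNGCPT
pos 34: AUU -> I; peptide=MRGVASNGCPTI
pos 37: UAA -> STOP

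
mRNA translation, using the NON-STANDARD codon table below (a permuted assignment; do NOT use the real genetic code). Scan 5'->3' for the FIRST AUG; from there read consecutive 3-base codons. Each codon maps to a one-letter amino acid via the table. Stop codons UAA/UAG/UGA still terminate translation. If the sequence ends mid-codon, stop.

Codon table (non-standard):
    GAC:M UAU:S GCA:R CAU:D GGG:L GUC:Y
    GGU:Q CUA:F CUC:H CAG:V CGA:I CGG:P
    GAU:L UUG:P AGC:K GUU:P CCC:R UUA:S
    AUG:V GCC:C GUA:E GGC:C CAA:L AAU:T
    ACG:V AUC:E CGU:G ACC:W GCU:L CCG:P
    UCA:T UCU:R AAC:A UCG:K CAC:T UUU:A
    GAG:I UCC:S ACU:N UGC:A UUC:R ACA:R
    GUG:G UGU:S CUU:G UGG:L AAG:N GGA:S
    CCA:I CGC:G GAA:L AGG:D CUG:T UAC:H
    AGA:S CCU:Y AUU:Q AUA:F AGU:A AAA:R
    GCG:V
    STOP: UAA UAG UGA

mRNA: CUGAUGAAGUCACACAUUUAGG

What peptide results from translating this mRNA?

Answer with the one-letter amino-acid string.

Answer: VNTTQ

Derivation:
start AUG at pos 3
pos 3: AUG -> V; peptide=V
pos 6: AAG -> N; peptide=VN
pos 9: UCA -> T; peptide=VNT
pos 12: CAC -> T; peptide=VNTT
pos 15: AUU -> Q; peptide=VNTTQ
pos 18: UAG -> STOP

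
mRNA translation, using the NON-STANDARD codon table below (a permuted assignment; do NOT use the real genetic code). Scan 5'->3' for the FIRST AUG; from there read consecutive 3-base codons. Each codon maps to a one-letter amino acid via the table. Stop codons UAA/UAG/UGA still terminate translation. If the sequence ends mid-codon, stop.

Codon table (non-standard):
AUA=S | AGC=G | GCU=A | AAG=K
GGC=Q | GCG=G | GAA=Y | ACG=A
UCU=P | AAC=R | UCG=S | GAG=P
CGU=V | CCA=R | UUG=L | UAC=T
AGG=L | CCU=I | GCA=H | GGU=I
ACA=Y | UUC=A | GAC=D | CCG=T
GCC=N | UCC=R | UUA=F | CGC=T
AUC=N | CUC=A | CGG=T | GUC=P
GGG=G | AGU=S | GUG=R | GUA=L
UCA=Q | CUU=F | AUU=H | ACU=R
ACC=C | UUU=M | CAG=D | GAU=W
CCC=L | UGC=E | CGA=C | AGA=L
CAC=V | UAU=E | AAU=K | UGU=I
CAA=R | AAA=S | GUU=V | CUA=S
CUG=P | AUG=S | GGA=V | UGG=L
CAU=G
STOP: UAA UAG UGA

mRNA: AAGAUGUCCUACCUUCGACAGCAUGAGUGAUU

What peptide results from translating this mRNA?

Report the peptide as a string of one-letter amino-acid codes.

start AUG at pos 3
pos 3: AUG -> S; peptide=S
pos 6: UCC -> R; peptide=SR
pos 9: UAC -> T; peptide=SRT
pos 12: CUU -> F; peptide=SRTF
pos 15: CGA -> C; peptide=SRTFC
pos 18: CAG -> D; peptide=SRTFCD
pos 21: CAU -> G; peptide=SRTFCDG
pos 24: GAG -> P; peptide=SRTFCDGP
pos 27: UGA -> STOP

Answer: SRTFCDGP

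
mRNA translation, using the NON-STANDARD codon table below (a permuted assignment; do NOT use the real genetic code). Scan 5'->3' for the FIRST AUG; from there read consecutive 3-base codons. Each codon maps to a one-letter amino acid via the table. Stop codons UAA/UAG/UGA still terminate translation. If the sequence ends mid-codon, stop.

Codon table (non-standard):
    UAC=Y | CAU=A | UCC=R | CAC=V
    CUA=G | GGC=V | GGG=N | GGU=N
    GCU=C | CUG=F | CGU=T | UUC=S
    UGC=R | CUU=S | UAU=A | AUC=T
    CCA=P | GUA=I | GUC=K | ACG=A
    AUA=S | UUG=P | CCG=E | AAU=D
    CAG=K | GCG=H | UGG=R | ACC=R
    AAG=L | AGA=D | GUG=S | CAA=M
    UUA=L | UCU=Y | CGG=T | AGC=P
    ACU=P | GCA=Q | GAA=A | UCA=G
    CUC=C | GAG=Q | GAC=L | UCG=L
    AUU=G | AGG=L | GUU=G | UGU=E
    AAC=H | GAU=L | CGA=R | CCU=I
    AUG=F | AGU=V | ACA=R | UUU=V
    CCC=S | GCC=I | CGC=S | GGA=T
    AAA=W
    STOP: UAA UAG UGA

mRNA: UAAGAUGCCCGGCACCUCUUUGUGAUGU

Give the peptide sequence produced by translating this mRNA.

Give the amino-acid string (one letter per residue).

start AUG at pos 4
pos 4: AUG -> F; peptide=F
pos 7: CCC -> S; peptide=FS
pos 10: GGC -> V; peptide=FSV
pos 13: ACC -> R; peptide=FSVR
pos 16: UCU -> Y; peptide=FSVRY
pos 19: UUG -> P; peptide=FSVRYP
pos 22: UGA -> STOP

Answer: FSVRYP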